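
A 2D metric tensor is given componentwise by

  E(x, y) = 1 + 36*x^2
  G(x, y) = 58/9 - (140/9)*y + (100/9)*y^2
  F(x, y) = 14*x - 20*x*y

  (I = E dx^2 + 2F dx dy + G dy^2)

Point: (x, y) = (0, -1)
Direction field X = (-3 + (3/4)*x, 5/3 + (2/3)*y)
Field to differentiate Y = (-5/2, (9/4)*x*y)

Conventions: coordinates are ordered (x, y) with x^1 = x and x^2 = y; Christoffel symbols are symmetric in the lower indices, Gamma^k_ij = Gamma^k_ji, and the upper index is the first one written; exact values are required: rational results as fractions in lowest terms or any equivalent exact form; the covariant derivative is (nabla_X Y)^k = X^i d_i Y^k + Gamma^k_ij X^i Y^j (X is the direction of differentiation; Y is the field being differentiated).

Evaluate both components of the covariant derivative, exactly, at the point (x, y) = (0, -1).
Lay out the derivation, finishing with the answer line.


E = 1, F = 0, G = 298/9 at the point
E_x = 0, E_y = 0, F_x = 34, F_y = 0, G_x = 0, G_y = -340/9
EG - F^2 = 298/9;  g^inv = (9/298) * [[298/9, 0], [0, 1]]
first-kind symbols [ij,l] = (1/2)(d_i g_jl + d_j g_il - d_l g_ij): [xx,x] = E_x/2 = 0, [xx,y] = F_x - E_y/2 = 34, [xy,x] = E_y/2 = 0, [xy,y] = G_x/2 = 0, [yy,x] = F_y - G_x/2 = 0, [yy,y] = G_y/2 = -170/9
Gamma^x_ij = (G*[ij,x] - F*[ij,y])/(EG - F^2), Gamma^y_ij = (E*[ij,y] - F*[ij,x])/(EG - F^2)
Gamma_xxx = 0, Gamma_xxy = 0, Gamma_xyy = 0, Gamma_yxx = 153/149, Gamma_yxy = 0, Gamma_yyy = -85/149
X = (-3, 1), Y = (-5/2, 0) at the point

Answer: (nabla_X Y)^x = 0, (nabla_X Y)^y = 8613/596


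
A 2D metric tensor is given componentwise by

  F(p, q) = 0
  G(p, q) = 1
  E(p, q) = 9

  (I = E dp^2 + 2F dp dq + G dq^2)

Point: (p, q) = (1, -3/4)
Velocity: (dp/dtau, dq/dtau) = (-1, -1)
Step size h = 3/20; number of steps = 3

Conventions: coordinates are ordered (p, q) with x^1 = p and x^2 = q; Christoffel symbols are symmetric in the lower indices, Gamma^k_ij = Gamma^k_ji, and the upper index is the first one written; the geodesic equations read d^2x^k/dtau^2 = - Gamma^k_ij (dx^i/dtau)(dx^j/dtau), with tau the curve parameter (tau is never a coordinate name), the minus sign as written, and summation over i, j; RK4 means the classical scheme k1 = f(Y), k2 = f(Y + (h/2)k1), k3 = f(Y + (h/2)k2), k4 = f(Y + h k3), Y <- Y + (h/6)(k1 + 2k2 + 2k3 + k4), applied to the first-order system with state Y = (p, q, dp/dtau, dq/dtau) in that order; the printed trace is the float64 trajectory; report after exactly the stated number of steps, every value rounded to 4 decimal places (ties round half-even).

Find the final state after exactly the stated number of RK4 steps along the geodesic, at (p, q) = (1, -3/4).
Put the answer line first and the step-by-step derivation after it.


Answer: p = 0.5500, q = -1.2000, dp/dtau = -1.0000, dq/dtau = -1.0000

f(Y) = (dp/dtau, dq/dtau, -Gamma^p_ij Y'^i Y'^j, -Gamma^q_ij Y'^i Y'^j) with the Gammas evaluated at the stage position; h = 0.150000; intermediate values shown to 6 dp
step 0: p = 1.0000, q = -0.7500, dp/dtau = -1.0000, dq/dtau = -1.0000
step 1:
  k1: at (p, q) = (1.000000, -0.750000), (dp/dtau, dq/dtau) = (-1.000000, -1.000000); Gamma_ppp = 0.000000, Gamma_ppq = 0.000000, Gamma_pqq = 0.000000, Gamma_qpp = 0.000000, Gamma_qpq = 0.000000, Gamma_qqq = 0.000000; k1 = (-1.000000, -1.000000, 0.000000, 0.000000)
  k2: at (p, q) = (0.925000, -0.825000), (dp/dtau, dq/dtau) = (-1.000000, -1.000000); Gamma_ppp = 0.000000, Gamma_ppq = 0.000000, Gamma_pqq = 0.000000, Gamma_qpp = 0.000000, Gamma_qpq = 0.000000, Gamma_qqq = 0.000000; k2 = (-1.000000, -1.000000, 0.000000, 0.000000)
  k3: at (p, q) = (0.925000, -0.825000), (dp/dtau, dq/dtau) = (-1.000000, -1.000000); Gamma_ppp = 0.000000, Gamma_ppq = 0.000000, Gamma_pqq = 0.000000, Gamma_qpp = 0.000000, Gamma_qpq = 0.000000, Gamma_qqq = 0.000000; k3 = (-1.000000, -1.000000, 0.000000, 0.000000)
  k4: at (p, q) = (0.850000, -0.900000), (dp/dtau, dq/dtau) = (-1.000000, -1.000000); Gamma_ppp = 0.000000, Gamma_ppq = 0.000000, Gamma_pqq = 0.000000, Gamma_qpp = 0.000000, Gamma_qpq = 0.000000, Gamma_qqq = 0.000000; k4 = (-1.000000, -1.000000, 0.000000, 0.000000)
  Y <- Y + (h/6)(k1 + 2k2 + 2k3 + k4): p = 0.8500, q = -0.9000, dp/dtau = -1.0000, dq/dtau = -1.0000
step 2:
  k1: at (p, q) = (0.850000, -0.900000), (dp/dtau, dq/dtau) = (-1.000000, -1.000000); Gamma_ppp = 0.000000, Gamma_ppq = 0.000000, Gamma_pqq = 0.000000, Gamma_qpp = 0.000000, Gamma_qpq = 0.000000, Gamma_qqq = 0.000000; k1 = (-1.000000, -1.000000, 0.000000, 0.000000)
  k2: at (p, q) = (0.775000, -0.975000), (dp/dtau, dq/dtau) = (-1.000000, -1.000000); Gamma_ppp = 0.000000, Gamma_ppq = 0.000000, Gamma_pqq = 0.000000, Gamma_qpp = 0.000000, Gamma_qpq = 0.000000, Gamma_qqq = 0.000000; k2 = (-1.000000, -1.000000, 0.000000, 0.000000)
  k3: at (p, q) = (0.775000, -0.975000), (dp/dtau, dq/dtau) = (-1.000000, -1.000000); Gamma_ppp = 0.000000, Gamma_ppq = 0.000000, Gamma_pqq = 0.000000, Gamma_qpp = 0.000000, Gamma_qpq = 0.000000, Gamma_qqq = 0.000000; k3 = (-1.000000, -1.000000, 0.000000, 0.000000)
  k4: at (p, q) = (0.700000, -1.050000), (dp/dtau, dq/dtau) = (-1.000000, -1.000000); Gamma_ppp = 0.000000, Gamma_ppq = 0.000000, Gamma_pqq = 0.000000, Gamma_qpp = 0.000000, Gamma_qpq = 0.000000, Gamma_qqq = 0.000000; k4 = (-1.000000, -1.000000, 0.000000, 0.000000)
  Y <- Y + (h/6)(k1 + 2k2 + 2k3 + k4): p = 0.7000, q = -1.0500, dp/dtau = -1.0000, dq/dtau = -1.0000
step 3:
  k1: at (p, q) = (0.700000, -1.050000), (dp/dtau, dq/dtau) = (-1.000000, -1.000000); Gamma_ppp = 0.000000, Gamma_ppq = 0.000000, Gamma_pqq = 0.000000, Gamma_qpp = 0.000000, Gamma_qpq = 0.000000, Gamma_qqq = 0.000000; k1 = (-1.000000, -1.000000, 0.000000, 0.000000)
  k2: at (p, q) = (0.625000, -1.125000), (dp/dtau, dq/dtau) = (-1.000000, -1.000000); Gamma_ppp = 0.000000, Gamma_ppq = 0.000000, Gamma_pqq = 0.000000, Gamma_qpp = 0.000000, Gamma_qpq = 0.000000, Gamma_qqq = 0.000000; k2 = (-1.000000, -1.000000, 0.000000, 0.000000)
  k3: at (p, q) = (0.625000, -1.125000), (dp/dtau, dq/dtau) = (-1.000000, -1.000000); Gamma_ppp = 0.000000, Gamma_ppq = 0.000000, Gamma_pqq = 0.000000, Gamma_qpp = 0.000000, Gamma_qpq = 0.000000, Gamma_qqq = 0.000000; k3 = (-1.000000, -1.000000, 0.000000, 0.000000)
  k4: at (p, q) = (0.550000, -1.200000), (dp/dtau, dq/dtau) = (-1.000000, -1.000000); Gamma_ppp = 0.000000, Gamma_ppq = 0.000000, Gamma_pqq = 0.000000, Gamma_qpp = 0.000000, Gamma_qpq = 0.000000, Gamma_qqq = 0.000000; k4 = (-1.000000, -1.000000, 0.000000, 0.000000)
  Y <- Y + (h/6)(k1 + 2k2 + 2k3 + k4): p = 0.5500, q = -1.2000, dp/dtau = -1.0000, dq/dtau = -1.0000


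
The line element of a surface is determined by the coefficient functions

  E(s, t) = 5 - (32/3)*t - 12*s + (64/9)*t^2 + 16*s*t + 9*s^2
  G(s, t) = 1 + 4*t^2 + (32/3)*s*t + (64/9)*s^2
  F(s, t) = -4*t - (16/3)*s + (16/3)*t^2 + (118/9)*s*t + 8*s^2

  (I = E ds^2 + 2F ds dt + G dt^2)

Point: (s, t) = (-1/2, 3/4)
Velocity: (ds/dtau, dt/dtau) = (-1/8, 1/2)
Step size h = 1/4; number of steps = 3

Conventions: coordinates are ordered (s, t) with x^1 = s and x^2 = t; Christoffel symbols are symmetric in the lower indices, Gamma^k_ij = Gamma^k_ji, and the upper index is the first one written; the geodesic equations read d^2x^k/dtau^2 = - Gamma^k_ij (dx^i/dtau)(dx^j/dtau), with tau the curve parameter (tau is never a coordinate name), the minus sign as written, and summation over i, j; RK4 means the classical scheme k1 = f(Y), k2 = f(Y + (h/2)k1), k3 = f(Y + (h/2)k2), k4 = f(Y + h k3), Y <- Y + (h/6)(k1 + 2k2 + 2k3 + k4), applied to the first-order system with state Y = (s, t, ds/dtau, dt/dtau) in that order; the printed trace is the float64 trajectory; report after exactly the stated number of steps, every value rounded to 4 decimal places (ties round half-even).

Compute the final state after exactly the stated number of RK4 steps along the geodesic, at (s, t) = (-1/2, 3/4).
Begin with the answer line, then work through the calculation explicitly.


Answer: s = -0.5604, t = 1.1144, ds/dtau = -0.0323, dt/dtau = 0.4574

f(Y) = (ds/dtau, dt/dtau, -Gamma^s_ij Y'^i Y'^j, -Gamma^t_ij Y'^i Y'^j) with the Gammas evaluated at the stage position; h = 0.250000; intermediate values shown to 6 dp
step 0: s = -0.5000, t = 0.7500, ds/dtau = -0.1250, dt/dtau = 0.5000
step 1:
  k1: at (s, t) = (-0.500000, 0.750000), (ds/dtau, dt/dtau) = (-0.125000, 0.500000); Gamma_sss = -1.372881, Gamma_sst = -1.220339, Gamma_stt = -0.915254, Gamma_tss = 0.152542, Gamma_tst = 0.135593, Gamma_ttt = 0.101695; k1 = (-0.125000, 0.500000, 0.097722, -0.010858)
  k2: at (s, t) = (-0.515625, 0.812500), (ds/dtau, dt/dtau) = (-0.112785, 0.498643); Gamma_sss = -1.395336, Gamma_sst = -1.240299, Gamma_stt = -0.930224, Gamma_tss = 0.252740, Gamma_tst = 0.224658, Gamma_ttt = 0.168493; k2 = (-0.112785, 0.498643, 0.109537, -0.019841)
  k3: at (s, t) = (-0.514098, 0.812330), (ds/dtau, dt/dtau) = (-0.111308, 0.497520); Gamma_sss = -1.395630, Gamma_sst = -1.240560, Gamma_stt = -0.930420, Gamma_tss = 0.257337, Gamma_tst = 0.228744, Gamma_ttt = 0.171558; k3 = (-0.111308, 0.497520, 0.110195, -0.020319)
  k4: at (s, t) = (-0.527827, 0.874380), (ds/dtau, dt/dtau) = (-0.097451, 0.494920); Gamma_sss = -1.399475, Gamma_sst = -1.243977, Gamma_stt = -0.932983, Gamma_tss = 0.381475, Gamma_tst = 0.339089, Gamma_ttt = 0.254317; k4 = (-0.097451, 0.494920, 0.121826, -0.033208)
  Y <- Y + (h/6)(k1 + 2k2 + 2k3 + k4): s = -0.5279, t = 0.8745, ds/dtau = -0.0975, dt/dtau = 0.4948
step 2:
  k1: at (s, t) = (-0.527943, 0.874469), (ds/dtau, dt/dtau) = (-0.097541, 0.494817); Gamma_sss = -1.399501, Gamma_sst = -1.244001, Gamma_stt = -0.933000, Gamma_tss = 0.381299, Gamma_tst = 0.338933, Gamma_ttt = 0.254200; k1 = (-0.097541, 0.494817, 0.121671, -0.033150)
  k2: at (s, t) = (-0.540136, 0.936321), (ds/dtau, dt/dtau) = (-0.082332, 0.490674); Gamma_sss = -1.376208, Gamma_sst = -1.223296, Gamma_stt = -0.917472, Gamma_tss = 0.529487, Gamma_tst = 0.470655, Gamma_ttt = 0.352991; k2 = (-0.082332, 0.490674, 0.131382, -0.050548)
  k3: at (s, t) = (-0.538235, 0.935803), (ds/dtau, dt/dtau) = (-0.081118, 0.488499); Gamma_sss = -1.374387, Gamma_sst = -1.221678, Gamma_stt = -0.916258, Gamma_tss = 0.535782, Gamma_tst = 0.476250, Gamma_ttt = 0.357188; k3 = (-0.081118, 0.488499, 0.130870, -0.051018)
  k4: at (s, t) = (-0.548223, 0.996593), (ds/dtau, dt/dtau) = (-0.064824, 0.482063); Gamma_sss = -1.312280, Gamma_sst = -1.166471, Gamma_stt = -0.874853, Gamma_tss = 0.706281, Gamma_tst = 0.627806, Gamma_ttt = 0.470854; k4 = (-0.064824, 0.482063, 0.135915, -0.073151)
  Y <- Y + (h/6)(k1 + 2k2 + 2k3 + k4): s = -0.5483, t = 0.9968, ds/dtau = -0.0650, dt/dtau = 0.4819
step 3:
  k1: at (s, t) = (-0.548329, 0.996770), (ds/dtau, dt/dtau) = (-0.064954, 0.481924); Gamma_sss = -1.312210, Gamma_sst = -1.166409, Gamma_stt = -0.874807, Gamma_tss = 0.706443, Gamma_tst = 0.627949, Gamma_ttt = 0.470962; k1 = (-0.064954, 0.481924, 0.135687, -0.073049)
  k2: at (s, t) = (-0.556449, 1.057010), (ds/dtau, dt/dtau) = (-0.047993, 0.472793); Gamma_sss = -1.203351, Gamma_sst = -1.069645, Gamma_stt = -0.802234, Gamma_tss = 0.891435, Gamma_tst = 0.792387, Gamma_ttt = 0.594290; k2 = (-0.047993, 0.472793, 0.133556, -0.098937)
  k3: at (s, t) = (-0.554328, 1.055869), (ds/dtau, dt/dtau) = (-0.048260, 0.469557); Gamma_sss = -1.199435, Gamma_sst = -1.066165, Gamma_stt = -0.799624, Gamma_tss = 0.896784, Gamma_tst = 0.797141, Gamma_ttt = 0.597856; k3 = (-0.048260, 0.469557, 0.130778, -0.097779)
  k4: at (s, t) = (-0.560394, 1.114159), (ds/dtau, dt/dtau) = (-0.032260, 0.457480); Gamma_sss = -1.042776, Gamma_sst = -0.926912, Gamma_stt = -0.695184, Gamma_tss = 1.077788, Gamma_tst = 0.958033, Gamma_ttt = 0.718525; k4 = (-0.032260, 0.457480, 0.119220, -0.123222)
  Y <- Y + (h/6)(k1 + 2k2 + 2k3 + k4): s = -0.5604, t = 1.1144, ds/dtau = -0.0323, dt/dtau = 0.4574


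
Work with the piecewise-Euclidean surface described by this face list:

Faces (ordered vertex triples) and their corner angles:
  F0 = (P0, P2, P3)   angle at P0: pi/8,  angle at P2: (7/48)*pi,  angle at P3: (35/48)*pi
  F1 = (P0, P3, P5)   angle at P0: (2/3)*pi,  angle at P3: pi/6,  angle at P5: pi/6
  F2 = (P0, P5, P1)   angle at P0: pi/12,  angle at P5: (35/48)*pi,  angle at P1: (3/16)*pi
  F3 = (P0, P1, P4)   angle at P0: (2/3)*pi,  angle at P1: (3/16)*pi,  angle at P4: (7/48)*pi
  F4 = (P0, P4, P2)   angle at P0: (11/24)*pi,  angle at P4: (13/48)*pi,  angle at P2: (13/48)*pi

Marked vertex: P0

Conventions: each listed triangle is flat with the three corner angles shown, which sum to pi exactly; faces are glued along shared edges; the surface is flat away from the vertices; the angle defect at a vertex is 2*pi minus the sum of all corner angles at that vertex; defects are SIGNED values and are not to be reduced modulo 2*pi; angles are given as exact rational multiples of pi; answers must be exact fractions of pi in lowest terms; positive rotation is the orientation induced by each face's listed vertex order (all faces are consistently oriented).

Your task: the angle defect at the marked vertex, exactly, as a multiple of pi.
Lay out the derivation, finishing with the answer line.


Sum of corner angles at P0: 2*pi
defect = 2*pi - 2*pi

Answer: defect(P0) = 0


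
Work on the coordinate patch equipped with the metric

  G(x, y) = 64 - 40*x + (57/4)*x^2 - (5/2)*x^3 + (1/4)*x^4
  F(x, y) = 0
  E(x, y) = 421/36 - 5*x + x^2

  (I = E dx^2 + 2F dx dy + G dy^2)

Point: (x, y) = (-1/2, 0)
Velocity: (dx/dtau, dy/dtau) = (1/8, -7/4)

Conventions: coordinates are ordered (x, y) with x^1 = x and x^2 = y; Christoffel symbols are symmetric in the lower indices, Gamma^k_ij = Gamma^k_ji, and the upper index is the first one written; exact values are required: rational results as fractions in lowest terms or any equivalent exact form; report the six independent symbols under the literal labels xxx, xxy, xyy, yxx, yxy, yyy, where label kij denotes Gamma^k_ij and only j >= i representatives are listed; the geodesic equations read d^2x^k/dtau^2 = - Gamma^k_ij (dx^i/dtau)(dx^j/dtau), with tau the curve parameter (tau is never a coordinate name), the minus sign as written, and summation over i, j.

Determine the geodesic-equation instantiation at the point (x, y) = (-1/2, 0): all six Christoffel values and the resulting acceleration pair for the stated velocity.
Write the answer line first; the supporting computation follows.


Answer: Gamma_xxx = -27/130, Gamma_xxy = 0, Gamma_xyy = 405/208, Gamma_yxx = 0, Gamma_yxy = -8/25, Gamma_yyy = 0; accelerations (d^2x/dtau^2, d^2y/dtau^2) = (-99171/16640, -7/50)

E = 130/9, F = 0, G = 5625/64 at the point
E_x = -6, E_y = 0, F_x = 0, F_y = 0, G_x = -225/4, G_y = 0
EG - F^2 = 40625/32;  g^inv = (32/40625) * [[5625/64, 0], [0, 130/9]]
first-kind symbols [ij,l] = (1/2)(d_i g_jl + d_j g_il - d_l g_ij): [xx,x] = E_x/2 = -3, [xx,y] = F_x - E_y/2 = 0, [xy,x] = E_y/2 = 0, [xy,y] = G_x/2 = -225/8, [yy,x] = F_y - G_x/2 = 225/8, [yy,y] = G_y/2 = 0
Gamma^x_ij = (G*[ij,x] - F*[ij,y])/(EG - F^2), Gamma^y_ij = (E*[ij,y] - F*[ij,x])/(EG - F^2)
Gamma_xxx = -27/130, Gamma_xxy = 0, Gamma_xyy = 405/208, Gamma_yxx = 0, Gamma_yxy = -8/25, Gamma_yyy = 0
d^2x/dtau^2 = -(Gamma_xxx*(1/8)^2 + 2*Gamma_xxy*(1/8)*(-7/4) + Gamma_xyy*(-7/4)^2) = -99171/16640
d^2y/dtau^2 = -(Gamma_yxx*(1/8)^2 + 2*Gamma_yxy*(1/8)*(-7/4) + Gamma_yyy*(-7/4)^2) = -7/50


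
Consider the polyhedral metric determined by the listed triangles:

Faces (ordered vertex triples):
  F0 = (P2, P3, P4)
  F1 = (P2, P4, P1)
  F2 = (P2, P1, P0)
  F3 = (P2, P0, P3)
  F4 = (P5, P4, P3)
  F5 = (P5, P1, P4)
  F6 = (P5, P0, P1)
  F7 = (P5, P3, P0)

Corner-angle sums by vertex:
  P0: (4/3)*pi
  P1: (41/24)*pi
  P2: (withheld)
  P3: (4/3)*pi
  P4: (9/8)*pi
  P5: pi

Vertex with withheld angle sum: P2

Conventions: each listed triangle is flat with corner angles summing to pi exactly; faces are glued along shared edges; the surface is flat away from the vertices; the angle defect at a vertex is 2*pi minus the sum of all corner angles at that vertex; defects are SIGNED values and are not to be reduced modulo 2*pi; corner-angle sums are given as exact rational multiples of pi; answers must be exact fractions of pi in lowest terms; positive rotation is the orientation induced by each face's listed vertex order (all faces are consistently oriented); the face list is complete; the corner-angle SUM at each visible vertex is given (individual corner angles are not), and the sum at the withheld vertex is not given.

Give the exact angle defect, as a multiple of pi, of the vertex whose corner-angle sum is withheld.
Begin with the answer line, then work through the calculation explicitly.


Answer: defect(P2) = pi/2

V = 6, E = 12, F = 8; chi = V - E + F = 2
Gauss-Bonnet: total defect = 2*pi*chi = 4*pi; visible defects sum to (7/2)*pi


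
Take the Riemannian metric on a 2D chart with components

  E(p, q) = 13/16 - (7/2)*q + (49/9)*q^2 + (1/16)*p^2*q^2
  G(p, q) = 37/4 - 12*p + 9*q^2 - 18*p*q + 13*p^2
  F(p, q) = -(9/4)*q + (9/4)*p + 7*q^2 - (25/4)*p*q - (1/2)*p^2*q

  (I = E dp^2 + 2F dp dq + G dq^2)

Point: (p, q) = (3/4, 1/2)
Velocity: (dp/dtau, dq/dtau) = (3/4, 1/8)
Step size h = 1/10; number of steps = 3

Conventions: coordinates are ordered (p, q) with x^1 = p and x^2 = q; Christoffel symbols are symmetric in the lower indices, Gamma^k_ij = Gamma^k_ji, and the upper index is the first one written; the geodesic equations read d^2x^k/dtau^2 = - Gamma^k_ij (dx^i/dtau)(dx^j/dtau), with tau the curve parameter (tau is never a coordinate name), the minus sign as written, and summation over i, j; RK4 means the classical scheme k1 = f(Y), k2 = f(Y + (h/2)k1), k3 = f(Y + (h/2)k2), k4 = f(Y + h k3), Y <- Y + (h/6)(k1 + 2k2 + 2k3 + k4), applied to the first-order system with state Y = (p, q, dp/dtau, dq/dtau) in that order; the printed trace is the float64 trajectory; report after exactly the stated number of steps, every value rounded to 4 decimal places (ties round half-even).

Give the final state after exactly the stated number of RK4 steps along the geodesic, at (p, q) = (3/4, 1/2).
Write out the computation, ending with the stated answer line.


f(Y) = (dp/dtau, dq/dtau, -Gamma^p_ij Y'^i Y'^j, -Gamma^q_ij Y'^i Y'^j) with the Gammas evaluated at the stage position; h = 0.100000; intermediate values shown to 6 dp
step 0: p = 0.7500, q = 0.5000, dp/dtau = 0.7500, dq/dtau = 0.1250
step 1:
  k1: at (p, q) = (0.750000, 0.500000), (dp/dtau, dq/dtau) = (0.750000, 0.125000); Gamma_ppp = -0.269623, Gamma_ppq = 2.241749, Gamma_pqq = 0.957943, Gamma_qpp = -0.746495, Gamma_qpq = -0.119086, Gamma_qqq = -0.680932; k1 = (0.750000, 0.125000, -0.283633, 0.452872)
  k2: at (p, q) = (0.787500, 0.506250), (dp/dtau, dq/dtau) = (0.735818, 0.147644); Gamma_ppp = -0.374301, Gamma_ppq = 2.333701, Gamma_pqq = -0.613199, Gamma_qpp = -0.809226, Gamma_qpq = 0.066485, Gamma_qqq = -0.891311; k2 = (0.735818, 0.147644, -0.291037, 0.443122)
  k3: at (p, q) = (0.786791, 0.507382), (dp/dtau, dq/dtau) = (0.735448, 0.147156); Gamma_ppp = -0.374319, Gamma_ppq = 2.331954, Gamma_pqq = -0.513588, Gamma_qpp = -0.815200, Gamma_qpq = 0.059586, Gamma_qqq = -0.879846; k3 = (0.735448, 0.147156, -0.291169, 0.447084)
  k4: at (p, q) = (0.823545, 0.514716), (dp/dtau, dq/dtau) = (0.720883, 0.169708); Gamma_ppp = -0.493385, Gamma_ppq = 2.462510, Gamma_pqq = -1.966960, Gamma_qpp = -0.884883, Gamma_qpq = 0.255056, Gamma_qqq = -1.129512; k4 = (0.720883, 0.169708, -0.289478, 0.429973)
  Y <- Y + (h/6)(k1 + 2k2 + 2k3 + k4): p = 0.8236, q = 0.5147, dp/dtau = 0.7210, dq/dtau = 0.1694
step 2:
  k1: at (p, q) = (0.823557, 0.514738), (dp/dtau, dq/dtau) = (0.721041, 0.169388); Gamma_ppp = -0.493474, Gamma_ppq = 2.462548, Gamma_pqq = -1.966192, Gamma_qpp = -0.885034, Gamma_qpq = 0.255078, Gamma_qqq = -1.129475; k1 = (0.721041, 0.169388, -0.288557, 0.430228)
  k2: at (p, q) = (0.859609, 0.523208), (dp/dtau, dq/dtau) = (0.706613, 0.190899); Gamma_ppp = -0.627882, Gamma_ppq = 2.632672, Gamma_pqq = -3.308914, Gamma_qpp = -0.962724, Gamma_qpq = 0.459912, Gamma_qqq = -1.417491; k2 = (0.706613, 0.190899, -0.276164, 0.408270)
  k3: at (p, q) = (0.858888, 0.524283), (dp/dtau, dq/dtau) = (0.707233, 0.189801); Gamma_ppp = -0.628681, Gamma_ppq = 2.627055, Gamma_pqq = -3.200866, Gamma_qpp = -0.969637, Gamma_qpq = 0.453514, Gamma_qqq = -1.402689; k3 = (0.707233, 0.189801, -0.275516, 0.413769)
  k4: at (p, q) = (0.894280, 0.533719), (dp/dtau, dq/dtau) = (0.693490, 0.210765); Gamma_ppp = -0.779856, Gamma_ppq = 2.833775, Gamma_pqq = -4.443617, Gamma_qpp = -1.056450, Gamma_qpq = 0.668679, Gamma_qqq = -1.725856; k4 = (0.693490, 0.210765, -0.255939, 0.389269)
  Y <- Y + (h/6)(k1 + 2k2 + 2k3 + k4): p = 0.8943, q = 0.5338, dp/dtau = 0.6936, dq/dtau = 0.2104
step 3:
  k1: at (p, q) = (0.894261, 0.533764), (dp/dtau, dq/dtau) = (0.693577, 0.210447); Gamma_ppp = -0.779950, Gamma_ppq = 2.833533, Gamma_pqq = -4.439419, Gamma_qpp = -1.056780, Gamma_qpq = 0.668496, Gamma_qqq = -1.725287; k1 = (0.693577, 0.210447, -0.255365, 0.389624)
  k2: at (p, q) = (0.928940, 0.544287), (dp/dtau, dq/dtau) = (0.680809, 0.229928); Gamma_ppp = -0.948931, Gamma_ppq = 3.076119, Gamma_pqq = -5.580128, Gamma_qpp = -1.154694, Gamma_qpq = 0.893745, Gamma_qqq = -2.080590; k2 = (0.680809, 0.229928, -0.228219, 0.365387)
  k3: at (p, q) = (0.928301, 0.545261), (dp/dtau, dq/dtau) = (0.682166, 0.228717); Gamma_ppp = -0.950585, Gamma_ppq = 3.067703, Gamma_pqq = -5.475232, Gamma_qpp = -1.162337, Gamma_qpq = 0.888797, Gamma_qqq = -2.064455; k3 = (0.682166, 0.228717, -0.228491, 0.371543)
  k4: at (p, q) = (0.962477, 0.556636), (dp/dtau, dq/dtau) = (0.670728, 0.247602); Gamma_ppp = -1.139166, Gamma_ppq = 3.345023, Gamma_pqq = -6.542751, Gamma_qpp = -1.272361, Gamma_qpq = 1.127381, Gamma_qqq = -2.452261; k4 = (0.670728, 0.247602, -0.197441, 0.348288)
  Y <- Y + (h/6)(k1 + 2k2 + 2k3 + k4): p = 0.9624, q = 0.5567, dp/dtau = 0.6708, dq/dtau = 0.2473

Answer: p = 0.9624, q = 0.5567, dp/dtau = 0.6708, dq/dtau = 0.2473


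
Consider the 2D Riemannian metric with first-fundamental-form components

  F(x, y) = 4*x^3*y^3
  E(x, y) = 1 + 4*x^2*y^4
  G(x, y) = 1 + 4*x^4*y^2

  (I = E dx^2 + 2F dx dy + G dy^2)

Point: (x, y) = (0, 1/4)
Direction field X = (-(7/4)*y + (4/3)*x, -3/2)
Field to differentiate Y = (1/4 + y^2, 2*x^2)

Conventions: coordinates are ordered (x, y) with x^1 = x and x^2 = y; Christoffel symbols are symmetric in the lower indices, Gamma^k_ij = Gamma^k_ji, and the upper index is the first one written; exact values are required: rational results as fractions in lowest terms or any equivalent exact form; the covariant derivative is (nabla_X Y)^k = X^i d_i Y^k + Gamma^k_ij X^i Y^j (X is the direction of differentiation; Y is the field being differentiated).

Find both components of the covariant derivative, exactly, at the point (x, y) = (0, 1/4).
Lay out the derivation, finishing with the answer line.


E = 1, F = 0, G = 1 at the point
E_x = 0, E_y = 0, F_x = 0, F_y = 0, G_x = 0, G_y = 0
EG - F^2 = 1;  g^inv = (1) * [[1, 0], [0, 1]]
first-kind symbols [ij,l] = (1/2)(d_i g_jl + d_j g_il - d_l g_ij): [xx,x] = E_x/2 = 0, [xx,y] = F_x - E_y/2 = 0, [xy,x] = E_y/2 = 0, [xy,y] = G_x/2 = 0, [yy,x] = F_y - G_x/2 = 0, [yy,y] = G_y/2 = 0
Gamma^x_ij = (G*[ij,x] - F*[ij,y])/(EG - F^2), Gamma^y_ij = (E*[ij,y] - F*[ij,x])/(EG - F^2)
Gamma_xxx = 0, Gamma_xxy = 0, Gamma_xyy = 0, Gamma_yxx = 0, Gamma_yxy = 0, Gamma_yyy = 0
X = (-7/16, -3/2), Y = (5/16, 0) at the point

Answer: (nabla_X Y)^x = -3/4, (nabla_X Y)^y = 0


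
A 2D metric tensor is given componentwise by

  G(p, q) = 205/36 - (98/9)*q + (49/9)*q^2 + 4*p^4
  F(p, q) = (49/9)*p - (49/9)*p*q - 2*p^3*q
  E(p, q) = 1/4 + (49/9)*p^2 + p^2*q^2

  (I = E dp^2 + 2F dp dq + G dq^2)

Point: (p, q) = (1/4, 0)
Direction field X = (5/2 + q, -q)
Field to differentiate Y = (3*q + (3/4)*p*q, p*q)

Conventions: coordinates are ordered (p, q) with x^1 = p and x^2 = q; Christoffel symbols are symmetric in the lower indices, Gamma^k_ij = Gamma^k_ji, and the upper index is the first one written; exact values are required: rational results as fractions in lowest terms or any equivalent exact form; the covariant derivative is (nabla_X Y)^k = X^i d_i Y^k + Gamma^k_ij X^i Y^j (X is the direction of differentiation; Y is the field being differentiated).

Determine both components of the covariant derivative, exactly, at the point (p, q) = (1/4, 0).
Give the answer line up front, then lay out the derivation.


Answer: (nabla_X Y)^p = 0, (nabla_X Y)^q = 0

E = 85/144, F = 49/36, G = 3289/576 at the point
E_p = 49/18, E_q = 0, F_p = 49/9, F_q = -401/288, G_p = 1/4, G_q = -98/9
EG - F^2 = 4663/3072;  g^inv = (3072/4663) * [[3289/576, -49/36], [-49/36, 85/144]]
first-kind symbols [ij,l] = (1/2)(d_i g_jl + d_j g_il - d_l g_ij): [pp,p] = E_p/2 = 49/36, [pp,q] = F_p - E_q/2 = 49/9, [pq,p] = E_q/2 = 0, [pq,q] = G_p/2 = 1/8, [qq,p] = F_q - G_p/2 = -437/288, [qq,q] = G_q/2 = -49/9
Gamma^p_ij = (G*[ij,p] - F*[ij,q])/(EG - F^2), Gamma^q_ij = (E*[ij,q] - F*[ij,p])/(EG - F^2)
Gamma_ppp = 3332/13989, Gamma_ppq = -1568/13989, Gamma_pqq = -7703/9326, Gamma_qpp = 12544/13989, Gamma_qpq = 680/13989, Gamma_qqq = -3528/4663
X = (5/2, 0), Y = (0, 0) at the point


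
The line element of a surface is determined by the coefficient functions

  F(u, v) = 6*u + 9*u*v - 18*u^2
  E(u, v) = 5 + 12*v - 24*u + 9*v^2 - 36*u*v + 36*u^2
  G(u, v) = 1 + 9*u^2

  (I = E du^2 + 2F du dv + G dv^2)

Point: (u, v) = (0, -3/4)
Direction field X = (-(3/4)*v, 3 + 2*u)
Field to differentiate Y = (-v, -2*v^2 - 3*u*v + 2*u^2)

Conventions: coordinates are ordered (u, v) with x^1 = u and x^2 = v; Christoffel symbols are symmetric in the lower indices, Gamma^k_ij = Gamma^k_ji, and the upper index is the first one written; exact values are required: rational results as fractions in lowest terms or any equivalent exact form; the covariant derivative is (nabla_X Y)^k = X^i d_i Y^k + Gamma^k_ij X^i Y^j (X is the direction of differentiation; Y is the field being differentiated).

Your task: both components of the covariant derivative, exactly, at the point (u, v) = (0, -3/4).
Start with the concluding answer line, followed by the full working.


Answer: (nabla_X Y)^u = -1929/544, (nabla_X Y)^v = 657/64

E = 17/16, F = 0, G = 1 at the point
E_u = 3, E_v = -3/2, F_u = -3/4, F_v = 0, G_u = 0, G_v = 0
EG - F^2 = 17/16;  g^inv = (16/17) * [[1, 0], [0, 17/16]]
first-kind symbols [ij,l] = (1/2)(d_i g_jl + d_j g_il - d_l g_ij): [uu,u] = E_u/2 = 3/2, [uu,v] = F_u - E_v/2 = 0, [uv,u] = E_v/2 = -3/4, [uv,v] = G_u/2 = 0, [vv,u] = F_v - G_u/2 = 0, [vv,v] = G_v/2 = 0
Gamma^u_ij = (G*[ij,u] - F*[ij,v])/(EG - F^2), Gamma^v_ij = (E*[ij,v] - F*[ij,u])/(EG - F^2)
Gamma_uuu = 24/17, Gamma_uuv = -12/17, Gamma_uvv = 0, Gamma_vuu = 0, Gamma_vuv = 0, Gamma_vvv = 0
X = (9/16, 3), Y = (3/4, -9/8) at the point


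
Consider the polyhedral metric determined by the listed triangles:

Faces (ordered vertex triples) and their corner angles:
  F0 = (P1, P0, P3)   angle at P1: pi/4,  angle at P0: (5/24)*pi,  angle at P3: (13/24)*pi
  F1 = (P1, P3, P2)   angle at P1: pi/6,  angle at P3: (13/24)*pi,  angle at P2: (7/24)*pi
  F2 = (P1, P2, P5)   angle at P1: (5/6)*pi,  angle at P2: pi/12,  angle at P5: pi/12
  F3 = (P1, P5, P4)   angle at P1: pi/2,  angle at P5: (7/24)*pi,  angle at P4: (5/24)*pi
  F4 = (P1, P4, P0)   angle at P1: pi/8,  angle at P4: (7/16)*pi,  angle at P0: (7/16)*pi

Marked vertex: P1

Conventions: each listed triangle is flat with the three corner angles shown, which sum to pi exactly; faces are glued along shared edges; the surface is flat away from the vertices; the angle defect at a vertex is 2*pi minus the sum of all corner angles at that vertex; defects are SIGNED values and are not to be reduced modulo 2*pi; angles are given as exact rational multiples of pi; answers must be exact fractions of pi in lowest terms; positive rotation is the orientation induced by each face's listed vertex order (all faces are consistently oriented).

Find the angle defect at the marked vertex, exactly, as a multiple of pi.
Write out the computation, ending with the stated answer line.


Sum of corner angles at P1: (15/8)*pi
defect = 2*pi - (15/8)*pi

Answer: defect(P1) = pi/8


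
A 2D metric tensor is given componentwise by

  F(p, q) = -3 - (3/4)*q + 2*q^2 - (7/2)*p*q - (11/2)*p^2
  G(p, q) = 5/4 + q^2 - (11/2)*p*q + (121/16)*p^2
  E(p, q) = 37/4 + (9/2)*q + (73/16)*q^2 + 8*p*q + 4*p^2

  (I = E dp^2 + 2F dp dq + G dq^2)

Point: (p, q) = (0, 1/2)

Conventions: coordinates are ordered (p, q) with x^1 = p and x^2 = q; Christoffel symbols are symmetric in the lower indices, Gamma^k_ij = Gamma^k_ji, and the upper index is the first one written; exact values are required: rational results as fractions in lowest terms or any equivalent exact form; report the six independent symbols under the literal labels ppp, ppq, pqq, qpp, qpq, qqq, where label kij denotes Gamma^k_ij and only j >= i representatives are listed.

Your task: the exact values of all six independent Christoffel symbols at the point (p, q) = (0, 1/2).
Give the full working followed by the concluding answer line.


E = 809/64, F = -23/8, G = 3/2 at the point
E_p = 4, E_q = 145/16, F_p = -7/4, F_q = 5/4, G_p = -11/4, G_q = 1
EG - F^2 = 1369/128;  g^inv = (128/1369) * [[3/2, 23/8], [23/8, 809/64]]
first-kind symbols [ij,l] = (1/2)(d_i g_jl + d_j g_il - d_l g_ij): [pp,p] = E_p/2 = 2, [pp,q] = F_p - E_q/2 = -201/32, [pq,p] = E_q/2 = 145/32, [pq,q] = G_p/2 = -11/8, [qq,p] = F_q - G_p/2 = 21/8, [qq,q] = G_q/2 = 1/2
Gamma^p_ij = (G*[ij,p] - F*[ij,q])/(EG - F^2), Gamma^q_ij = (E*[ij,q] - F*[ij,p])/(EG - F^2)

Answer: Gamma_ppp = -3855/2738, Gamma_ppq = 364/1369, Gamma_pqq = 688/1369, Gamma_qpp = -150833/21904, Gamma_qpq = -2229/5476, Gamma_qqq = 1775/1369


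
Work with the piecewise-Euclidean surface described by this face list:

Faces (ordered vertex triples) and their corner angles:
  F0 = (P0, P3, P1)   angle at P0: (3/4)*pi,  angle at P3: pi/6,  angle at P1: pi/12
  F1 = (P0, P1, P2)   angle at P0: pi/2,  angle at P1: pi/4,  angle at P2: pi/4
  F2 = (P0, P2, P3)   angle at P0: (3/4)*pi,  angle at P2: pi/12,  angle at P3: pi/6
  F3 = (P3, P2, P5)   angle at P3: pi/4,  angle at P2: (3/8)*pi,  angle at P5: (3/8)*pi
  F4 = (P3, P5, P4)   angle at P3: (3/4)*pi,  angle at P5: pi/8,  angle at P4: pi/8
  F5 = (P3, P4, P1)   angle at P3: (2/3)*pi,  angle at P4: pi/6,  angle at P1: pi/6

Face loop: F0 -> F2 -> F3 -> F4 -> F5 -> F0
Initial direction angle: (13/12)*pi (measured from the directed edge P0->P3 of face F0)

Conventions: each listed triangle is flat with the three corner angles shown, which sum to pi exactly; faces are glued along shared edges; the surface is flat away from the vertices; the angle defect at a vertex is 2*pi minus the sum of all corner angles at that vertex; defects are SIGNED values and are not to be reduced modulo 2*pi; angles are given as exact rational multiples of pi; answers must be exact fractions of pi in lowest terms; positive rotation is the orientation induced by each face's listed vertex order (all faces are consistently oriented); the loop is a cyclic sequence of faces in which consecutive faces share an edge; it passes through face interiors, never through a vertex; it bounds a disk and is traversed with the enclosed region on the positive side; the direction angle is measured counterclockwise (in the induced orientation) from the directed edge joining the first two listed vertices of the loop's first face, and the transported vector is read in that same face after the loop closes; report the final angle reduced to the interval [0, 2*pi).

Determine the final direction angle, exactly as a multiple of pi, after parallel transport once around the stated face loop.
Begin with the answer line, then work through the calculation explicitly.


Answer: final direction angle = (13/12)*pi

enclosed vertex P3: corner angles sum to 2*pi, defect = 2*pi - 2*pi = 0
adding the enclosed defects to the starting angle (mod 2*pi, induced orientation) gives the holonomy
final angle = (13/12)*pi + 0 = (13/12)*pi (mod 2*pi)


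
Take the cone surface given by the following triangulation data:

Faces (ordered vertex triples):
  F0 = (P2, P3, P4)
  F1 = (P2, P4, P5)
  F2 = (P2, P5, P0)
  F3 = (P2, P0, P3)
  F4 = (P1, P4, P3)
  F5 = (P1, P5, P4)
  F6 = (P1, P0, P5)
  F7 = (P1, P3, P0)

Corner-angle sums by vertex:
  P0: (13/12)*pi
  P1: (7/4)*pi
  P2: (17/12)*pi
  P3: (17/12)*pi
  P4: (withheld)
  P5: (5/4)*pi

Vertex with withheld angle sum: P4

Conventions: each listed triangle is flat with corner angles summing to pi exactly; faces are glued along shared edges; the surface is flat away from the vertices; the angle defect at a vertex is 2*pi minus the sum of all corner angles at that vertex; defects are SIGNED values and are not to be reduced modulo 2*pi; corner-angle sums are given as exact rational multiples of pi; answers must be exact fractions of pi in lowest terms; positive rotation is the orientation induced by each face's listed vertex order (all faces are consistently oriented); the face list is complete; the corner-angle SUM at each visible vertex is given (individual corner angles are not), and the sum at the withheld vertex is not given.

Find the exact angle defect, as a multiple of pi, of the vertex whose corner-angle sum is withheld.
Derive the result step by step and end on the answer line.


V = 6, E = 12, F = 8; chi = V - E + F = 2
Gauss-Bonnet: total defect = 2*pi*chi = 4*pi; visible defects sum to (37/12)*pi

Answer: defect(P4) = (11/12)*pi


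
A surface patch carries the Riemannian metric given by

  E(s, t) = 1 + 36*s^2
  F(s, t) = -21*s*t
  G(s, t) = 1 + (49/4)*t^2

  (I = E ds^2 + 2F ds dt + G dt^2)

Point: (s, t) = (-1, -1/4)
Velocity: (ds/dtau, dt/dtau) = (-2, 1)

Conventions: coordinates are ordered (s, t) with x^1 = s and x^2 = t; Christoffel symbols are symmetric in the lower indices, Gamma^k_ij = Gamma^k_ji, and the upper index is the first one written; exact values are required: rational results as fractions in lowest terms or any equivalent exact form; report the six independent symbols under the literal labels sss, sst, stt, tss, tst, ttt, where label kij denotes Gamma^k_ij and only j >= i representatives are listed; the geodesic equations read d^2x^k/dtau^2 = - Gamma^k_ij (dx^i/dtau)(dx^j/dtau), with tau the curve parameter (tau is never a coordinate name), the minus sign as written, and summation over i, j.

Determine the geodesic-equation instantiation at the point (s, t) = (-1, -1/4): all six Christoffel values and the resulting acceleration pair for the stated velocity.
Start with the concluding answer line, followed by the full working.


Answer: Gamma_sss = -2304/2417, Gamma_sst = 0, Gamma_stt = 1344/2417, Gamma_tss = 336/2417, Gamma_tst = 0, Gamma_ttt = -196/2417; accelerations (d^2s/dtau^2, d^2t/dtau^2) = (7872/2417, -1148/2417)

E = 37, F = -21/4, G = 113/64 at the point
E_s = -72, E_t = 0, F_s = 21/4, F_t = 21, G_s = 0, G_t = -49/8
EG - F^2 = 2417/64;  g^inv = (64/2417) * [[113/64, 21/4], [21/4, 37]]
first-kind symbols [ij,l] = (1/2)(d_i g_jl + d_j g_il - d_l g_ij): [ss,s] = E_s/2 = -36, [ss,t] = F_s - E_t/2 = 21/4, [st,s] = E_t/2 = 0, [st,t] = G_s/2 = 0, [tt,s] = F_t - G_s/2 = 21, [tt,t] = G_t/2 = -49/16
Gamma^s_ij = (G*[ij,s] - F*[ij,t])/(EG - F^2), Gamma^t_ij = (E*[ij,t] - F*[ij,s])/(EG - F^2)
Gamma_sss = -2304/2417, Gamma_sst = 0, Gamma_stt = 1344/2417, Gamma_tss = 336/2417, Gamma_tst = 0, Gamma_ttt = -196/2417
d^2s/dtau^2 = -(Gamma_sss*(-2)^2 + 2*Gamma_sst*(-2)*(1) + Gamma_stt*(1)^2) = 7872/2417
d^2t/dtau^2 = -(Gamma_tss*(-2)^2 + 2*Gamma_tst*(-2)*(1) + Gamma_ttt*(1)^2) = -1148/2417


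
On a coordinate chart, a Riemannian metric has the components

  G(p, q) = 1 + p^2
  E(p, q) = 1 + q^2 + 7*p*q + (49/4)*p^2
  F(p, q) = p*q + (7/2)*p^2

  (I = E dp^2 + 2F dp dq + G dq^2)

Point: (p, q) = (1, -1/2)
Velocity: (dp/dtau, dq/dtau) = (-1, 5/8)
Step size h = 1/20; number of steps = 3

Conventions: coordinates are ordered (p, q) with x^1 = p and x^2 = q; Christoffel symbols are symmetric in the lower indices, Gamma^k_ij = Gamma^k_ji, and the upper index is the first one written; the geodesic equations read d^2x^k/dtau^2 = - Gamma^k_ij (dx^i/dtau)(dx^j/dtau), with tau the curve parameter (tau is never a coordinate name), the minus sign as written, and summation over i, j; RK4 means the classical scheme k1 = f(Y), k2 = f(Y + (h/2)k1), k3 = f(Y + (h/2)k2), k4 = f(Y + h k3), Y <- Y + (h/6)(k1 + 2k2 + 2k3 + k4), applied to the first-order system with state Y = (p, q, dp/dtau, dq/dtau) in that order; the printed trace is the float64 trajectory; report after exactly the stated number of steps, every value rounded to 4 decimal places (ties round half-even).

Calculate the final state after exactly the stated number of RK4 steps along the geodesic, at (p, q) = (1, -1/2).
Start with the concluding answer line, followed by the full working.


Answer: p = 0.8421, q = -0.4089, dp/dtau = -1.1141, dq/dtau = 0.5871

f(Y) = (dp/dtau, dq/dtau, -Gamma^p_ij Y'^i Y'^j, -Gamma^q_ij Y'^i Y'^j) with the Gammas evaluated at the stage position; h = 0.050000; intermediate values shown to 6 dp
step 0: p = 1.0000, q = -0.5000, dp/dtau = -1.0000, dq/dtau = 0.6250
step 1:
  k1: at (p, q) = (1.000000, -0.500000), (dp/dtau, dq/dtau) = (-1.000000, 0.625000); Gamma_ppp = 0.954545, Gamma_ppq = 0.272727, Gamma_pqq = 0.000000, Gamma_qpp = 0.318182, Gamma_qpq = 0.090909, Gamma_qqq = 0.000000; k1 = (-1.000000, 0.625000, -0.613636, -0.204545)
  k2: at (p, q) = (0.975000, -0.484375), (dp/dtau, dq/dtau) = (-1.015341, 0.619886); Gamma_ppp = 0.973766, Gamma_ppq = 0.278219, Gamma_pqq = 0.000000, Gamma_qpp = 0.324242, Gamma_qpq = 0.092641, Gamma_qqq = 0.000000; k2 = (-1.015341, 0.619886, -0.653652, -0.217652)
  k3: at (p, q) = (0.974616, -0.484503), (dp/dtau, dq/dtau) = (-1.016341, 0.619559); Gamma_ppp = 0.974143, Gamma_ppq = 0.278326, Gamma_pqq = 0.000000, Gamma_qpp = 0.324403, Gamma_qpq = 0.092687, Gamma_qqq = 0.000000; k3 = (-1.016341, 0.619559, -0.655725, -0.218366)
  k4: at (p, q) = (0.949183, -0.469022), (dp/dtau, dq/dtau) = (-1.032786, 0.614082); Gamma_ppp = 0.994491, Gamma_ppq = 0.284140, Gamma_pqq = 0.000000, Gamma_qpp = 0.330850, Gamma_qpq = 0.094529, Gamma_qqq = 0.000000; k4 = (-1.032786, 0.614082, -0.700359, -0.232997)
  Y <- Y + (h/6)(k1 + 2k2 + 2k3 + k4): p = 0.9492, q = -0.4690, dp/dtau = -1.0328, dq/dtau = 0.6141
step 2:
  k1: at (p, q) = (0.949199, -0.469017), (dp/dtau, dq/dtau) = (-1.032773, 0.614087); Gamma_ppp = 0.994475, Gamma_ppq = 0.284136, Gamma_pqq = 0.000000, Gamma_qpp = 0.330843, Gamma_qpq = 0.094527, Gamma_qqq = 0.000000; k1 = (-1.032773, 0.614087, -0.700322, -0.232984)
  k2: at (p, q) = (0.923379, -0.453665), (dp/dtau, dq/dtau) = (-1.050281, 0.608262); Gamma_ppp = 1.015960, Gamma_ppq = 0.290274, Gamma_pqq = 0.000000, Gamma_qpp = 0.337675, Gamma_qpq = 0.096479, Gamma_qqq = 0.000000; k2 = (-1.050281, 0.608262, -0.749814, -0.249216)
  k3: at (p, q) = (0.922942, -0.453810), (dp/dtau, dq/dtau) = (-1.051518, 0.607856); Gamma_ppp = 1.016422, Gamma_ppq = 0.290406, Gamma_pqq = 0.000000, Gamma_qpp = 0.337873, Gamma_qpq = 0.096535, Gamma_qqq = 0.000000; k3 = (-1.051518, 0.607856, -0.752609, -0.250178)
  k4: at (p, q) = (0.896623, -0.438624), (dp/dtau, dq/dtau) = (-1.070403, 0.601578); Gamma_ppp = 1.039258, Gamma_ppq = 0.296931, Gamma_pqq = 0.000000, Gamma_qpp = 0.345176, Gamma_qpq = 0.098622, Gamma_qqq = 0.000000; k4 = (-1.070403, 0.601578, -0.808337, -0.268479)
  Y <- Y + (h/6)(k1 + 2k2 + 2k3 + k4): p = 0.8966, q = -0.4386, dp/dtau = -1.0704, dq/dtau = 0.6016
step 3:
  k1: at (p, q) = (0.896642, -0.438618), (dp/dtau, dq/dtau) = (-1.070385, 0.601585); Gamma_ppp = 1.039236, Gamma_ppq = 0.296925, Gamma_pqq = 0.000000, Gamma_qpp = 0.345167, Gamma_qpq = 0.098619, Gamma_qqq = 0.000000; k1 = (-1.070385, 0.601585, -0.808283, -0.268459)
  k2: at (p, q) = (0.869883, -0.423578), (dp/dtau, dq/dtau) = (-1.090593, 0.594873); Gamma_ppp = 1.063427, Gamma_ppq = 0.303836, Gamma_pqq = 0.000000, Gamma_qpp = 0.352939, Gamma_qpq = 0.100840, Gamma_qqq = 0.000000; k2 = (-1.090593, 0.594873, -0.870595, -0.288940)
  k3: at (p, q) = (0.869377, -0.423746), (dp/dtau, dq/dtau) = (-1.092150, 0.594361); Gamma_ppp = 1.064001, Gamma_ppq = 0.304000, Gamma_pqq = 0.000000, Gamma_qpp = 0.353185, Gamma_qpq = 0.100910, Gamma_qqq = 0.000000; k3 = (-1.092150, 0.594361, -0.874460, -0.290269)
  k4: at (p, q) = (0.842035, -0.408900), (dp/dtau, dq/dtau) = (-1.114108, 0.587071); Gamma_ppp = 1.089821, Gamma_ppq = 0.311377, Gamma_pqq = 0.000000, Gamma_qpp = 0.361539, Gamma_qpq = 0.103297, Gamma_qqq = 0.000000; k4 = (-1.114108, 0.587071, -0.945407, -0.313631)
  Y <- Y + (h/6)(k1 + 2k2 + 2k3 + k4): p = 0.8421, q = -0.4089, dp/dtau = -1.1141, dq/dtau = 0.5871


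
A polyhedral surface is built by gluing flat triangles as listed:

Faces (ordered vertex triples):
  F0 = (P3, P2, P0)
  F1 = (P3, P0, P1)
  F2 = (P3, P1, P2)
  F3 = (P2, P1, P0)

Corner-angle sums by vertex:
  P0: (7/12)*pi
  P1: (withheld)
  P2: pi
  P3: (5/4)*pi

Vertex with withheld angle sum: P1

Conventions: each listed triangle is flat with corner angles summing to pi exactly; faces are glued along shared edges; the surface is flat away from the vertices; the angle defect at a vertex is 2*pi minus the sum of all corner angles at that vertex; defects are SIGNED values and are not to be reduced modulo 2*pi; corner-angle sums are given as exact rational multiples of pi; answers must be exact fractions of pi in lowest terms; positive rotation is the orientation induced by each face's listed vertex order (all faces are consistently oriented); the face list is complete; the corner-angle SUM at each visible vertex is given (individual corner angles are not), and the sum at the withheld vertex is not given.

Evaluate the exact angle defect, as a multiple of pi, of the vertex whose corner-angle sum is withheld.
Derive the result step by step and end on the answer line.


V = 4, E = 6, F = 4; chi = V - E + F = 2
Gauss-Bonnet: total defect = 2*pi*chi = 4*pi; visible defects sum to (19/6)*pi

Answer: defect(P1) = (5/6)*pi
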